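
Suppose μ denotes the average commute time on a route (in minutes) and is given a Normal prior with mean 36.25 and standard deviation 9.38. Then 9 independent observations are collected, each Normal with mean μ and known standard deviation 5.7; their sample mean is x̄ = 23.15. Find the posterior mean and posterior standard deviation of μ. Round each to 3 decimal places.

Prior precision 1/τ₀² = 1/9.38² = 0.0113657; data precision n/σ² = 9/5.7² = 0.277008.
Posterior precision = 0.0113657 + 0.277008 = 0.288374, giving posterior SD = 1/√0.288374 = 1.862.
Posterior mean = (0.0113657·36.25 + 0.277008·23.15) / 0.288374 = 23.666.

Posterior mean ≈ 23.666; posterior SD ≈ 1.862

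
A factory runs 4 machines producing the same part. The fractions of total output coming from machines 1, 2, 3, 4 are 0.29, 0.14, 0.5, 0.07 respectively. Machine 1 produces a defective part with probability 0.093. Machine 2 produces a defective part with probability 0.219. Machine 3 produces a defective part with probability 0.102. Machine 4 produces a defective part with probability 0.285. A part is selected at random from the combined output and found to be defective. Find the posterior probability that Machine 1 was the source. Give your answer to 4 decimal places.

Tabulate prior·likelihood by source: [1] prior 0.29, lik 0.093, product 0.02697; [2] prior 0.14, lik 0.219, product 0.03066; [3] prior 0.5, lik 0.102, product 0.05100; [4] prior 0.07, lik 0.285, product 0.01995.
Normalizing constant = 0.12858; the posterior for Machine 1 is its product over the sum, 0.02697/0.12858 = 0.2098.

Posterior probability ≈ 0.2098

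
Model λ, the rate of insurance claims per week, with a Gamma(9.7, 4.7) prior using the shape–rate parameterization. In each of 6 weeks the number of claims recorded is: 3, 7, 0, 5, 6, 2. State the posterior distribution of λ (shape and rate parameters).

Posterior: Gamma(shape=32.7, rate=10.7)

The Poisson likelihood adds the total count to the shape and the number of exposure periods to the rate. Here ∑xᵢ = 23 and n = 6, so shape 9.7→32.7 and rate 4.7→10.7.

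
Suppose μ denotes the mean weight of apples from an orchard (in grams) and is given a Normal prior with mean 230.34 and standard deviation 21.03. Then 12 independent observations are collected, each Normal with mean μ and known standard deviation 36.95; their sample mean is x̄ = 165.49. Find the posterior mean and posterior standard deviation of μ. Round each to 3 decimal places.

Prior precision 1/τ₀² = 1/21.03² = 0.00226111; data precision n/σ² = 12/36.95² = 0.00878926.
Posterior precision = 0.00226111 + 0.00878926 = 0.0110504, giving posterior SD = 1/√0.0110504 = 9.513.
Posterior mean = (0.00226111·230.34 + 0.00878926·165.49) / 0.0110504 = 178.760.

Posterior mean ≈ 178.760; posterior SD ≈ 9.513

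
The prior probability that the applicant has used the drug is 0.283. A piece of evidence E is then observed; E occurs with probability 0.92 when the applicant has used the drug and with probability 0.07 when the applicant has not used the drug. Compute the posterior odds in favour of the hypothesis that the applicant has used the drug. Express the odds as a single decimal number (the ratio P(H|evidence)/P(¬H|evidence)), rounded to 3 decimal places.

Posterior odds ≈ 5.187

Prior odds = 0.283/(1−0.283) = 0.39470. In log-odds, ln(0.39470) = -0.92963.
Add log likelihood ratio: ln(13.143) = 2.5759.
Posterior log-odds = 1.6462, so posterior odds = exp(1.6462) = 5.1875.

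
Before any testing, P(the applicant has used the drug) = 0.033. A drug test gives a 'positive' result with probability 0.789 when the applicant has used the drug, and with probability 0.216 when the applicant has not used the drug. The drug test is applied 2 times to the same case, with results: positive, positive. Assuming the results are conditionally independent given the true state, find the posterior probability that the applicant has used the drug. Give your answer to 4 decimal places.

Posterior P(H) ≈ 0.3129

With H the event that the applicant has used the drug, the joint likelihood of the observed sequence is P(data|H) = 0.789·0.789 = 0.62252 and P(data|¬H) = 0.216·0.216 = 0.046656.
Bayes: P(H|data) = 0.033·0.62252 / (0.033·0.62252 + 0.967·0.046656) = 0.020543/0.065660 = 0.3129.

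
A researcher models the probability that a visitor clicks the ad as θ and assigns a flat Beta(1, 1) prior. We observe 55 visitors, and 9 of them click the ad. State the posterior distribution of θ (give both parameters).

Posterior: Beta(10, 47)

Observing 9 successes and 46 failures updates Beta(1, 1) by adding the success and failure counts to the two shape parameters: α = 1+9 = 10, β = 1+46 = 47.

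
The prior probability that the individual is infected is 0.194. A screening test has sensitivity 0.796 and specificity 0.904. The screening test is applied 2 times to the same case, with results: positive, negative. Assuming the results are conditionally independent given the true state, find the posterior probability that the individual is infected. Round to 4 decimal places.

Posterior P(H) ≈ 0.3105

With H the event that the individual is infected, the joint likelihood of the observed sequence is P(data|H) = 0.796·0.204 = 0.16238 and P(data|¬H) = 0.096·0.904 = 0.086784.
Bayes: P(H|data) = 0.194·0.16238 / (0.194·0.16238 + 0.806·0.086784) = 0.031502/0.10145 = 0.3105.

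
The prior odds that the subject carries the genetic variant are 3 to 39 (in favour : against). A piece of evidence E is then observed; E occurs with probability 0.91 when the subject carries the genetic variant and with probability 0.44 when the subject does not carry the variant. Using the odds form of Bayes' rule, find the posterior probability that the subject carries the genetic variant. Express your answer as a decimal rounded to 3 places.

Prior odds = 3/39 = 0.076923.
Likelihood ratio for E = 0.91/0.44 = 2.0682.
Posterior odds = prior odds × LR = 0.15909.
Posterior probability = odds/(1+odds) = 0.15909/1.1591 = 0.137.

Posterior probability ≈ 0.137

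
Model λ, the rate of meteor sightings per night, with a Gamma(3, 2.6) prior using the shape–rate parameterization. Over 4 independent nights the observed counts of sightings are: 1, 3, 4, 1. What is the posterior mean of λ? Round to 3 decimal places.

The Poisson likelihood adds the total count to the shape and the number of exposure periods to the rate. Here ∑xᵢ = 9 and n = 4, so shape 3→12 and rate 2.6→6.6.
E[λ | data] = 12/6.6 = 1.818.

Posterior mean ≈ 1.818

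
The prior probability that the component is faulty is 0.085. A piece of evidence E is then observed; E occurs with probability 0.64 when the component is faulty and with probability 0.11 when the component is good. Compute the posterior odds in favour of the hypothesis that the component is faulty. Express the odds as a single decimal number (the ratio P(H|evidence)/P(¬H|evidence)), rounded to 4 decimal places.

Prior odds = 0.085/(1−0.085) = 0.092896.
Likelihood ratio for E = 0.64/0.11 = 5.8182.
Posterior odds = prior odds × LR = 0.54049.

Posterior odds ≈ 0.5405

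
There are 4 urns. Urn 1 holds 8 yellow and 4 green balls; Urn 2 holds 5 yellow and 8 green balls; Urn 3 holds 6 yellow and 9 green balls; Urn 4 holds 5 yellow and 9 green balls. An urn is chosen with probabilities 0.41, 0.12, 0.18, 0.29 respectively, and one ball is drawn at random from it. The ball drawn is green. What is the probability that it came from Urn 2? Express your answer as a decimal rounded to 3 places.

Posterior probability ≈ 0.146

P(green|Urn 1) = 0.3333; P(green|Urn 2) = 0.6154; P(green|Urn 3) = 0.6; P(green|Urn 4) = 0.6429.
Prior × likelihood for each source: 0.41·0.3333=0.1367, 0.12·0.6154=0.07385, 0.18·0.6=0.1080, 0.29·0.6429=0.1864. Summing gives P(green) = 0.50494.
P(Urn 2 | green) = 0.07385 / 0.50494 = 0.146.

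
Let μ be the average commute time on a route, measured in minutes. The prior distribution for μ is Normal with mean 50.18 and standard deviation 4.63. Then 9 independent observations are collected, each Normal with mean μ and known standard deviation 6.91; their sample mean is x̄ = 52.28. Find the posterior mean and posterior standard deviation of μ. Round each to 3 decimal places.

Prior precision 1/τ₀² = 1/4.63² = 0.0466485; data precision n/σ² = 9/6.91² = 0.188489.
Posterior precision = 0.0466485 + 0.188489 = 0.235138, giving posterior SD = 1/√0.235138 = 2.062.
Posterior mean = (0.0466485·50.18 + 0.188489·52.28) / 0.235138 = 51.863.

Posterior mean ≈ 51.863; posterior SD ≈ 2.062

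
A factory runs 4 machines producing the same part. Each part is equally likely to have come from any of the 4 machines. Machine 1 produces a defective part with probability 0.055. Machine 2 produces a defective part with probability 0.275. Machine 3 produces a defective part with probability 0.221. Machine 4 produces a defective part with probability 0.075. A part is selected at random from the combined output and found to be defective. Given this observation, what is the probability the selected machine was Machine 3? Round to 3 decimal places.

Posterior probability ≈ 0.353

Tabulate prior·likelihood by source: [1] prior 0.25, lik 0.055, product 0.01375; [2] prior 0.25, lik 0.275, product 0.06875; [3] prior 0.25, lik 0.221, product 0.05525; [4] prior 0.25, lik 0.075, product 0.01875.
Normalizing constant = 0.15650; the posterior for Machine 3 is its product over the sum, 0.05525/0.15650 = 0.353.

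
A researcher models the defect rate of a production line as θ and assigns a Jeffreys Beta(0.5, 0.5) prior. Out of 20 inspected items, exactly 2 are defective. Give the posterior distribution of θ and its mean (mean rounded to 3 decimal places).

Posterior: Beta(2.5, 18.5); mean ≈ 0.119

Observing 2 successes and 18 failures updates Beta(0.5, 0.5) by adding the success and failure counts to the two shape parameters: α = 0.5+2 = 2.5, β = 0.5+18 = 18.5.
Posterior mean = α/(α+β) = 2.5/21 = 0.119.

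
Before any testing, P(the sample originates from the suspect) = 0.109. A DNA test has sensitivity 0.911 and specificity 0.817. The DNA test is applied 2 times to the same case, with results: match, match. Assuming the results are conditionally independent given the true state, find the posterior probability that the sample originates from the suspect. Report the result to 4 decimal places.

With H the event that the sample originates from the suspect, the joint likelihood of the observed sequence is P(data|H) = 0.911·0.911 = 0.82992 and P(data|¬H) = 0.183·0.183 = 0.033489.
Bayes: P(H|data) = 0.109·0.82992 / (0.109·0.82992 + 0.891·0.033489) = 0.090461/0.12030 = 0.7520.

Posterior P(H) ≈ 0.7520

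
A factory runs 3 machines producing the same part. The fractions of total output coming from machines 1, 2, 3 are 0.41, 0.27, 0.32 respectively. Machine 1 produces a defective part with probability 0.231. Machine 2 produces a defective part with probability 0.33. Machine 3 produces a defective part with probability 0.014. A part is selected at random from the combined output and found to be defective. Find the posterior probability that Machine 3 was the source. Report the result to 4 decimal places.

Tabulate prior·likelihood by source: [1] prior 0.41, lik 0.231, product 0.09471; [2] prior 0.27, lik 0.33, product 0.08910; [3] prior 0.32, lik 0.014, product 0.004480.
Normalizing constant = 0.18829; the posterior for Machine 3 is its product over the sum, 0.004480/0.18829 = 0.0238.

Posterior probability ≈ 0.0238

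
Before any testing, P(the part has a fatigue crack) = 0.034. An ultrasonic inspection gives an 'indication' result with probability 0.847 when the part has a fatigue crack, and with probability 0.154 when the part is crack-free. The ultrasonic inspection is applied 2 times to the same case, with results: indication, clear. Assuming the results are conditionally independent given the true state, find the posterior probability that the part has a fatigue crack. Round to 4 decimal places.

Let H be the event that the part has a fatigue crack; start with P(H) = 0.034. P('indication'|H) = 0.847, P('indication'|¬H) = 0.154.
Update on result 1 ('indication'): P(H) ← 0.847·0.0340 / (0.847·0.0340 + 0.154·0.9660) = 0.028798/0.17756 = 0.1622.
Update on result 2 ('clear'): P(H) ← 0.153·0.1622 / (0.153·0.1622 + 0.846·0.8378) = 0.024814/0.73361 = 0.0338.

Posterior P(H) ≈ 0.0338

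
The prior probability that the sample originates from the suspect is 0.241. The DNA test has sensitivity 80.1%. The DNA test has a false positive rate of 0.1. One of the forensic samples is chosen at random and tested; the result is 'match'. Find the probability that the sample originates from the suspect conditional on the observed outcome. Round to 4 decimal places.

P(H | E) ≈ 0.7178

Let H be the event that the sample originates from the suspect. P(H) = 0.241, so P(¬H) = 0.759. With E the 'match' result, P(E|H) = 0.801 and P(E|¬H) = 0.1.
P(E) = 0.801·0.241 + 0.1·0.759 = 0.19304 + 0.075900 = 0.26894.
By Bayes' theorem, P(H|E) = 0.19304 / 0.26894 = 0.7178.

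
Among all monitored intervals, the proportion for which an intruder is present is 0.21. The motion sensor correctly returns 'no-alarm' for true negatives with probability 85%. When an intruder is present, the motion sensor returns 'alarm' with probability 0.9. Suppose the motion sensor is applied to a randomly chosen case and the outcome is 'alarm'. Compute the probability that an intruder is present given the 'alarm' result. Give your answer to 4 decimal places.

P(H | E) ≈ 0.6146

Write H for 'an intruder is present'. Prior odds H:¬H = 0.21/0.79 = 0.26582. For the 'alarm' outcome, the likelihood ratio is 0.9/0.15 = 6.0000.
Posterior odds = 0.26582 × 6.0000 = 1.5949, so P(H|E) = 1.5949/(1+1.5949) = 0.6146.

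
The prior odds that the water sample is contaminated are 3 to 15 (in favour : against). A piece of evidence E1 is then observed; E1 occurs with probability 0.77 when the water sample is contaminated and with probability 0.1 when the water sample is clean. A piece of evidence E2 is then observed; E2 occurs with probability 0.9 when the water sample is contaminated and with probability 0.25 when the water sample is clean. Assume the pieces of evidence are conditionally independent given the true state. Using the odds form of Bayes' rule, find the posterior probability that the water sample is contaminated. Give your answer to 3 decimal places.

Posterior probability ≈ 0.847

Prior odds = 3/15 = 0.20000. In log-odds, ln(0.20000) = -1.6094.
Add log likelihood ratios: ln(7.7000) + ln(3.6000) = 3.3222.
Posterior log-odds = 1.7127, so posterior odds = exp(1.7127) = 5.5440. Converting, P(H|E) = 5.5440/6.5440 = 0.847.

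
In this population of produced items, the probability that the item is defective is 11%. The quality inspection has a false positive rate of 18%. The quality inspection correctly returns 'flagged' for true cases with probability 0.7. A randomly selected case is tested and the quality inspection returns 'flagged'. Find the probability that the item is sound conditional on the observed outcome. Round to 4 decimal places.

P(¬H | E) ≈ 0.6754

Write H for 'the item is defective'. Prior odds H:¬H = 0.11/0.89 = 0.12360. For the 'flagged' outcome, the likelihood ratio is 0.7/0.18 = 3.8889.
Posterior odds = 0.12360 × 3.8889 = 0.48065, so P(H|E) = 0.48065/(1+0.48065) = 0.3246. Then P(¬H|E) = 1 − 0.3246 = 0.6754.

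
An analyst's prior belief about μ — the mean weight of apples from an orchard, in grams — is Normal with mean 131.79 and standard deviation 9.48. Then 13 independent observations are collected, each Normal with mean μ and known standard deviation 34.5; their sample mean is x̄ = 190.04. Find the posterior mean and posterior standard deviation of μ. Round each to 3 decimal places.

Prior precision 1/τ₀² = 1/9.48² = 0.0111271; data precision n/σ² = 13/34.5² = 0.0109221.
Posterior precision = 0.0111271 + 0.0109221 = 0.0220492, giving posterior SD = 1/√0.0220492 = 6.734.
Posterior mean = (0.0111271·131.79 + 0.0109221·190.04) / 0.0220492 = 160.644.

Posterior mean ≈ 160.644; posterior SD ≈ 6.734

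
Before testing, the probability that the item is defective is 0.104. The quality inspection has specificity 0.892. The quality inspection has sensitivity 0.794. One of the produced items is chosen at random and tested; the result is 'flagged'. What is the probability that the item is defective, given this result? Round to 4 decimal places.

P(H | E) ≈ 0.4604

Let H be the event that the item is defective. P(H) = 0.104, so P(¬H) = 0.896. With E the 'flagged' result, P(E|H) = 0.794 and P(E|¬H) = 0.108.
P(E) = 0.794·0.104 + 0.108·0.896 = 0.082576 + 0.096768 = 0.17934.
By Bayes' theorem, P(H|E) = 0.082576 / 0.17934 = 0.4604.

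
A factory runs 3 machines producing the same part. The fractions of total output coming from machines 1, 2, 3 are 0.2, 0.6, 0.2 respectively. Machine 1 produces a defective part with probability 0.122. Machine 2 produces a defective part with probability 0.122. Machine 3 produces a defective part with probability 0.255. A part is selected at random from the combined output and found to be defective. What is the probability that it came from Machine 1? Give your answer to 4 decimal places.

Posterior probability ≈ 0.1642

Tabulate prior·likelihood by source: [1] prior 0.2, lik 0.122, product 0.02440; [2] prior 0.6, lik 0.122, product 0.07320; [3] prior 0.2, lik 0.255, product 0.05100.
Normalizing constant = 0.14860; the posterior for Machine 1 is its product over the sum, 0.02440/0.14860 = 0.1642.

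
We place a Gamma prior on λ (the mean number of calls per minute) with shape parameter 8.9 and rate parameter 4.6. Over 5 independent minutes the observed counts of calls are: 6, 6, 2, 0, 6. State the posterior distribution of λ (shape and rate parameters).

The Poisson likelihood adds the total count to the shape and the number of exposure periods to the rate. Here ∑xᵢ = 20 and n = 5, so shape 8.9→28.9 and rate 4.6→9.6.

Posterior: Gamma(shape=28.9, rate=9.6)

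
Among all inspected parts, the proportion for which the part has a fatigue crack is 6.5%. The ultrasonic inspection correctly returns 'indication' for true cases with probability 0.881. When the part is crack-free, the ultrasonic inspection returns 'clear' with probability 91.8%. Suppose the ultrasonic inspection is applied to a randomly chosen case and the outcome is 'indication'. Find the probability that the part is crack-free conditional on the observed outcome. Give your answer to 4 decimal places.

P(¬H | E) ≈ 0.5724

Let H be the event that the part has a fatigue crack. P(H) = 0.065, so P(¬H) = 0.935. With E the 'indication' result, P(E|H) = 0.881 and P(E|¬H) = 0.082.
P(E) = 0.881·0.065 + 0.082·0.935 = 0.057265 + 0.076670 = 0.13393.
By Bayes' theorem, P(H|E) = 0.057265 / 0.13393 = 0.4276. Hence P(¬H|E) = 1 − 0.4276 = 0.5724.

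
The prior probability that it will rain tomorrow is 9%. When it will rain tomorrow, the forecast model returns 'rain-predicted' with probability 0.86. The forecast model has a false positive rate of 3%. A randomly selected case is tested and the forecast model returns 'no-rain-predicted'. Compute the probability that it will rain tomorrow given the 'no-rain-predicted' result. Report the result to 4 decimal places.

P(H | E) ≈ 0.0141

Write H for 'it will rain tomorrow'. Prior odds H:¬H = 0.09/0.91 = 0.098901. For the 'no-rain-predicted' outcome, the likelihood ratio is 0.14/0.97 = 0.14433.
Posterior odds = 0.098901 × 0.14433 = 0.014274, so P(H|E) = 0.014274/(1+0.014274) = 0.0141.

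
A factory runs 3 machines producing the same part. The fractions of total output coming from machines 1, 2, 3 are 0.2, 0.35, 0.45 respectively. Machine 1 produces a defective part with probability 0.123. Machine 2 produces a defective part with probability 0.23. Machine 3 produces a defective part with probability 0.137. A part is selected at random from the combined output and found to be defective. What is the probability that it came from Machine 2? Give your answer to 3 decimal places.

Posterior probability ≈ 0.483

Tabulate prior·likelihood by source: [1] prior 0.2, lik 0.123, product 0.02460; [2] prior 0.35, lik 0.23, product 0.08050; [3] prior 0.45, lik 0.137, product 0.06165.
Normalizing constant = 0.16675; the posterior for Machine 2 is its product over the sum, 0.08050/0.16675 = 0.483.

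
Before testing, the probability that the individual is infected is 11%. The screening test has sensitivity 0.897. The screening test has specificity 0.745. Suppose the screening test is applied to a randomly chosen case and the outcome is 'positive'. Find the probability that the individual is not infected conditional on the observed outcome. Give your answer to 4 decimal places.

P(¬H | E) ≈ 0.6970

Write H for 'the individual is infected'. Prior odds H:¬H = 0.11/0.89 = 0.12360. For the 'positive' outcome, the likelihood ratio is 0.897/0.255 = 3.5176.
Posterior odds = 0.12360 × 3.5176 = 0.43477, so P(H|E) = 0.43477/(1+0.43477) = 0.3030. Then P(¬H|E) = 1 − 0.3030 = 0.6970.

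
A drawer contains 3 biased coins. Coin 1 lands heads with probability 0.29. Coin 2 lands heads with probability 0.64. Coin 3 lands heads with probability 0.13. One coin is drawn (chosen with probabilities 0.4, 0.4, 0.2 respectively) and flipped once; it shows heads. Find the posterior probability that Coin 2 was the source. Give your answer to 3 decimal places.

Posterior probability ≈ 0.643

Tabulate prior·likelihood by source: [1] prior 0.4, lik 0.29, product 0.1160; [2] prior 0.4, lik 0.64, product 0.2560; [3] prior 0.2, lik 0.13, product 0.02600.
Normalizing constant = 0.39800; the posterior for Coin 2 is its product over the sum, 0.2560/0.39800 = 0.643.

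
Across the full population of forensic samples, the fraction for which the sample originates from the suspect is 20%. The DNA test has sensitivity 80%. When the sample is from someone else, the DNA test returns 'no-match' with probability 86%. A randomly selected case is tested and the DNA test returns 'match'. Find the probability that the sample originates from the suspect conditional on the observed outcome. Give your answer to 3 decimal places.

Let H be the event that the sample originates from the suspect. P(H) = 0.2, so P(¬H) = 0.8. With E the 'match' result, P(E|H) = 0.8 and P(E|¬H) = 0.14.
P(E) = 0.8·0.2 + 0.14·0.8 = 0.16000 + 0.11200 = 0.27200.
By Bayes' theorem, P(H|E) = 0.16000 / 0.27200 = 0.588.

P(H | E) ≈ 0.588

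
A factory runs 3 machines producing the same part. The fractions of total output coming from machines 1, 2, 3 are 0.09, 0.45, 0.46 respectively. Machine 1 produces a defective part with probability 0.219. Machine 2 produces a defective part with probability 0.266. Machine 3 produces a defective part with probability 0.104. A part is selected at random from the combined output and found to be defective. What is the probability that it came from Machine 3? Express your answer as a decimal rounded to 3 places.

P(defective|M1) = 0.219; P(defective|M2) = 0.266; P(defective|M3) = 0.104.
Prior × likelihood for each source: 0.09·0.219=0.01971, 0.45·0.266=0.1197, 0.46·0.104=0.04784. Summing gives P(defective) = 0.18725.
P(Machine 3 | defective) = 0.04784 / 0.18725 = 0.255.

Posterior probability ≈ 0.255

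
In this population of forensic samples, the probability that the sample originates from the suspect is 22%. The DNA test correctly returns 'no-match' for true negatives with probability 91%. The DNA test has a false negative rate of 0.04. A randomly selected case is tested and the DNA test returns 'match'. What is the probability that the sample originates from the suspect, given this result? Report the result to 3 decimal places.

Write H for 'the sample originates from the suspect'. Prior odds H:¬H = 0.22/0.78 = 0.28205. For the 'match' outcome, the likelihood ratio is 0.96/0.09 = 10.667.
Posterior odds = 0.28205 × 10.667 = 3.0085, so P(H|E) = 3.0085/(1+3.0085) = 0.751.

P(H | E) ≈ 0.751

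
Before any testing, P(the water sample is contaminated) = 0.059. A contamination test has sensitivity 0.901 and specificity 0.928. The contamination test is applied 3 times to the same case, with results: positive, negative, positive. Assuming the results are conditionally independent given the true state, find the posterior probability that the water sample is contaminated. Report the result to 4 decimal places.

Posterior P(H) ≈ 0.5116

Let H be the event that the water sample is contaminated; start with P(H) = 0.059. P('positive'|H) = 0.901, P('positive'|¬H) = 0.072.
Update on result 1 ('positive'): P(H) ← 0.901·0.0590 / (0.901·0.0590 + 0.072·0.9410) = 0.053159/0.12091 = 0.4397.
Update on result 2 ('negative'): P(H) ← 0.099·0.4397 / (0.099·0.4397 + 0.928·0.5603) = 0.043526/0.56353 = 0.0772.
Update on result 3 ('positive'): P(H) ← 0.901·0.0772 / (0.901·0.0772 + 0.072·0.9228) = 0.069592/0.13603 = 0.5116.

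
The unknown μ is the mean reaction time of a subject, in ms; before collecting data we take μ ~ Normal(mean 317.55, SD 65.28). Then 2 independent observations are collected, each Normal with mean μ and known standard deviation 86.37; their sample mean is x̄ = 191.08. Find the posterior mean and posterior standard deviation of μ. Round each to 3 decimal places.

Prior precision 1/τ₀² = 1/65.28² = 0.00023466; data precision n/σ² = 2/86.37² = 0.00026810.
Posterior precision = 0.00023466 + 0.00026810 = 0.00050276, giving posterior SD = 1/√0.00050276 = 44.598.
Posterior mean = (0.00023466·317.55 + 0.00026810·191.08) / 0.00050276 = 250.109.

Posterior mean ≈ 250.109; posterior SD ≈ 44.598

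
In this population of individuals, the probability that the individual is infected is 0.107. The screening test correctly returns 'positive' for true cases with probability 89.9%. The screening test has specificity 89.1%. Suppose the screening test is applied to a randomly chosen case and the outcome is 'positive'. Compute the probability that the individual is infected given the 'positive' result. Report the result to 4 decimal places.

P(H | E) ≈ 0.4970

Let H be the event that the individual is infected. P(H) = 0.107, so P(¬H) = 0.893. With E the 'positive' result, P(E|H) = 0.899 and P(E|¬H) = 0.109.
P(E) = 0.899·0.107 + 0.109·0.893 = 0.096193 + 0.097337 = 0.19353.
By Bayes' theorem, P(H|E) = 0.096193 / 0.19353 = 0.4970.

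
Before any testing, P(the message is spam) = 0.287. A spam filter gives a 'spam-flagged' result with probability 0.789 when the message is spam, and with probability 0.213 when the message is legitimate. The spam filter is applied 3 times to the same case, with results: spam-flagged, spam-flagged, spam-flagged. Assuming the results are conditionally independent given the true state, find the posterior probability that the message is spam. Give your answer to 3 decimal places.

Posterior P(H) ≈ 0.953

With H the event that the message is spam, the joint likelihood of the observed sequence is P(data|H) = 0.789·0.789·0.789 = 0.49117 and P(data|¬H) = 0.213·0.213·0.213 = 0.0096636.
Bayes: P(H|data) = 0.287·0.49117 / (0.287·0.49117 + 0.713·0.0096636) = 0.14097/0.14786 = 0.9534.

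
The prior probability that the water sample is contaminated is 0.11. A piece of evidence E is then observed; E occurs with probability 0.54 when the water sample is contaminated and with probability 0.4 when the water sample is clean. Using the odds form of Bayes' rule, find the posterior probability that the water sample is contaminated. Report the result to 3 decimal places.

Posterior probability ≈ 0.143

Prior odds = 0.11/(1−0.11) = 0.12360.
Likelihood ratio for E = 0.54/0.4 = 1.3500.
Posterior odds = prior odds × LR = 0.16685.
Posterior probability = odds/(1+odds) = 0.16685/1.1669 = 0.143.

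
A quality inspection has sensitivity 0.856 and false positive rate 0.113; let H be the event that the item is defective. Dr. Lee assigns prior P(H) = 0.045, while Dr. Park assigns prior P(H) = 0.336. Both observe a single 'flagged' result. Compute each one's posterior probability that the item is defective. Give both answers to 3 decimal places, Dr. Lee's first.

Dr. Lee: 0.263; Dr. Park: 0.793

P('+'|H) = 0.856, P('+'|¬H) = 0.113.
Dr. Lee: numerator 0.856·0.045 = 0.038520; evidence = 0.038520+0.113·0.955 = 0.14643; posterior = 0.263.
Dr. Park: numerator 0.856·0.336 = 0.28762; evidence = 0.28762+0.113·0.664 = 0.36265; posterior = 0.793.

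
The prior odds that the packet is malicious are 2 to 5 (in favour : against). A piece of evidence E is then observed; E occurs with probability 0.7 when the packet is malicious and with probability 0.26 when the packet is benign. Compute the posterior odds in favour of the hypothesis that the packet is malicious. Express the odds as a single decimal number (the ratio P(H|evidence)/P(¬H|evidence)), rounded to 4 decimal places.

Prior odds = 2/5 = 0.40000.
Likelihood ratio for E = 0.7/0.26 = 2.6923.
Posterior odds = prior odds × LR = 1.0769.

Posterior odds ≈ 1.0769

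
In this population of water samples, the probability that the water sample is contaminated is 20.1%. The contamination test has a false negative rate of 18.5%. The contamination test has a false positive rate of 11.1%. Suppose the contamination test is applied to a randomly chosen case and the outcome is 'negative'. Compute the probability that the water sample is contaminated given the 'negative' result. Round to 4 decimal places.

P(H | E) ≈ 0.0497

Write H for 'the water sample is contaminated'. Prior odds H:¬H = 0.201/0.799 = 0.25156. For the 'negative' outcome, the likelihood ratio is 0.185/0.889 = 0.20810.
Posterior odds = 0.25156 × 0.20810 = 0.052350, so P(H|E) = 0.052350/(1+0.052350) = 0.0497.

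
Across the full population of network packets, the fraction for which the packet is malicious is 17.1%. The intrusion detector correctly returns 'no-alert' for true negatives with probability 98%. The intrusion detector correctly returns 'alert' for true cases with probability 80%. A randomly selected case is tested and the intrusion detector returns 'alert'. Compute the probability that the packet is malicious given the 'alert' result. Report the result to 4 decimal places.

P(H | E) ≈ 0.8919

Write H for 'the packet is malicious'. Prior odds H:¬H = 0.171/0.829 = 0.20627. For the 'alert' outcome, the likelihood ratio is 0.8/0.02 = 40.000.
Posterior odds = 0.20627 × 40.000 = 8.2509, so P(H|E) = 8.2509/(1+8.2509) = 0.8919.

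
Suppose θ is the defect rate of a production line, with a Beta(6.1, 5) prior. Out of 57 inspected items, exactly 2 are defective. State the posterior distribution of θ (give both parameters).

Observing 2 successes and 55 failures updates Beta(6.1, 5) by adding the success and failure counts to the two shape parameters: α = 6.1+2 = 8.1, β = 5+55 = 60.

Posterior: Beta(8.1, 60)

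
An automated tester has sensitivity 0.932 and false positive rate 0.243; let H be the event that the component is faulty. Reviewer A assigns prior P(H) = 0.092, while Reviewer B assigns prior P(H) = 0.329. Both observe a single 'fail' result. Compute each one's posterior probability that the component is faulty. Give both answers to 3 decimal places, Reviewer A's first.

The likelihood ratio for a 'fail' result is 0.932/0.243 = 3.8354.
Reviewer A: prior odds 0.092/0.908 = 0.10132; posterior odds 0.38861; posterior probability 0.280.
Reviewer B: prior odds 0.329/0.671 = 0.49031; posterior odds 1.8805; posterior probability 0.653.

Reviewer A: 0.280; Reviewer B: 0.653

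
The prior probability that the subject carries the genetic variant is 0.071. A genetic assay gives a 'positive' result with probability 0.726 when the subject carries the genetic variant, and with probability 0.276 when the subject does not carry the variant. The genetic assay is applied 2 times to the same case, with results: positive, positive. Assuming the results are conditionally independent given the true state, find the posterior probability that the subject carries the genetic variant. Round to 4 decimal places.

Posterior P(H) ≈ 0.3459

With H the event that the subject carries the genetic variant, the joint likelihood of the observed sequence is P(data|H) = 0.726·0.726 = 0.52708 and P(data|¬H) = 0.276·0.276 = 0.076176.
Bayes: P(H|data) = 0.071·0.52708 / (0.071·0.52708 + 0.929·0.076176) = 0.037422/0.10819 = 0.3459.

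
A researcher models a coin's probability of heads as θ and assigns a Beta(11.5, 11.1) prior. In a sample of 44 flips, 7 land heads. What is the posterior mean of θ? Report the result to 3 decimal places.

The binomial likelihood is conjugate to the Beta prior: with 7 successes and 37 failures, the posterior is Beta(11.5+7, 11.1+37) = Beta(18.5, 48.1).
Posterior mean = α/(α+β) = 18.5/66.6 = 0.278.

Posterior mean ≈ 0.278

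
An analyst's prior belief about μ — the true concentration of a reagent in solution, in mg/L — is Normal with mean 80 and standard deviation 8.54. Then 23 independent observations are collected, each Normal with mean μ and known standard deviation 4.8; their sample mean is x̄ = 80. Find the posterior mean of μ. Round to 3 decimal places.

Prior precision 1/τ₀² = 1/8.54² = 0.0137115; data precision n/σ² = 23/4.8² = 0.998264.
Posterior precision = 0.0137115 + 0.998264 = 1.01198.
Posterior mean = (0.0137115·80 + 0.998264·80) / 1.01198 = 80.000.

Posterior mean ≈ 80.000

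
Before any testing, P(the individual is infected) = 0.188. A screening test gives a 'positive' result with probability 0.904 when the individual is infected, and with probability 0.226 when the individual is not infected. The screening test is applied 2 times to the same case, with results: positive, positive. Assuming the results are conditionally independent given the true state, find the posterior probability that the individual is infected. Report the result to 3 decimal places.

Posterior P(H) ≈ 0.787

Let H be the event that the individual is infected; start with P(H) = 0.188. P('positive'|H) = 0.904, P('positive'|¬H) = 0.226.
Update on result 1 ('positive'): P(H) ← 0.904·0.1880 / (0.904·0.1880 + 0.226·0.8120) = 0.16995/0.35346 = 0.4808.
Update on result 2 ('positive'): P(H) ← 0.904·0.4808 / (0.904·0.4808 + 0.226·0.5192) = 0.43466/0.55199 = 0.7874.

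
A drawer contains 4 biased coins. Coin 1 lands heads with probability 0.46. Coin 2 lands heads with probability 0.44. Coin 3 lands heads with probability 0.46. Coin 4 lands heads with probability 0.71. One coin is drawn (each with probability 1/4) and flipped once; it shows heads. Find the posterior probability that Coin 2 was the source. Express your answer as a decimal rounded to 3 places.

P(heads|C1) = 0.46; P(heads|C2) = 0.44; P(heads|C3) = 0.46; P(heads|C4) = 0.71.
Prior × likelihood for each source: 0.25·0.46=0.1150, 0.25·0.44=0.1100, 0.25·0.46=0.1150, 0.25·0.71=0.1775. Summing gives P(heads) = 0.51750.
P(Coin 2 | heads) = 0.1100 / 0.51750 = 0.213.

Posterior probability ≈ 0.213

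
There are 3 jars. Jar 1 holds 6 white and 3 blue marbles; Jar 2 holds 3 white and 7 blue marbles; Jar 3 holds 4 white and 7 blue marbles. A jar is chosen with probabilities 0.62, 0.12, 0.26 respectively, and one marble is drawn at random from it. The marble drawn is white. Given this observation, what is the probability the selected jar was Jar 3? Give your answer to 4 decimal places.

Tabulate prior·likelihood by source: [1] prior 0.62, lik 0.6667, product 0.4133; [2] prior 0.12, lik 0.3, product 0.03600; [3] prior 0.26, lik 0.3636, product 0.09455.
Normalizing constant = 0.54388; the posterior for Jar 3 is its product over the sum, 0.09455/0.54388 = 0.1738.

Posterior probability ≈ 0.1738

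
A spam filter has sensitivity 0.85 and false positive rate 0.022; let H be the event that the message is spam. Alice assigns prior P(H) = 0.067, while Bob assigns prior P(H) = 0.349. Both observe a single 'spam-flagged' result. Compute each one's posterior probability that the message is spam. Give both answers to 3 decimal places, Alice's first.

Alice: 0.735; Bob: 0.954

P('+'|H) = 0.85, P('+'|¬H) = 0.022.
Alice: numerator 0.85·0.067 = 0.056950; evidence = 0.056950+0.022·0.933 = 0.077476; posterior = 0.735.
Bob: numerator 0.85·0.349 = 0.29665; evidence = 0.29665+0.022·0.651 = 0.31097; posterior = 0.954.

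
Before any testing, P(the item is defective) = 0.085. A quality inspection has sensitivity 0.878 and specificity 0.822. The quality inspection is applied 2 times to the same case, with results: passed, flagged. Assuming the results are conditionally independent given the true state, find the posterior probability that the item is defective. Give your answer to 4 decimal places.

Posterior P(H) ≈ 0.0637

With H the event that the item is defective, the joint likelihood of the observed sequence is P(data|H) = 0.122·0.878 = 0.10712 and P(data|¬H) = 0.822·0.178 = 0.14632.
Bayes: P(H|data) = 0.085·0.10712 / (0.085·0.10712 + 0.915·0.14632) = 0.0091049/0.14298 = 0.0637.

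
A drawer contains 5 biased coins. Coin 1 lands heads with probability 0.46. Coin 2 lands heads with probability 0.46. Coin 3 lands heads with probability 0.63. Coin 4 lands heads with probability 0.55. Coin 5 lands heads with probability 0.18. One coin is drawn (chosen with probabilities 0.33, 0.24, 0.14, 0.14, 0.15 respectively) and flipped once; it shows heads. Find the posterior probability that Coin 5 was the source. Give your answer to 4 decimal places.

P(heads|C1) = 0.46; P(heads|C2) = 0.46; P(heads|C3) = 0.63; P(heads|C4) = 0.55; P(heads|C5) = 0.18.
Prior × likelihood for each source: 0.33·0.46=0.1518, 0.24·0.46=0.1104, 0.14·0.63=0.08820, 0.14·0.55=0.07700, 0.15·0.18=0.02700. Summing gives P(heads) = 0.45440.
P(Coin 5 | heads) = 0.02700 / 0.45440 = 0.0594.

Posterior probability ≈ 0.0594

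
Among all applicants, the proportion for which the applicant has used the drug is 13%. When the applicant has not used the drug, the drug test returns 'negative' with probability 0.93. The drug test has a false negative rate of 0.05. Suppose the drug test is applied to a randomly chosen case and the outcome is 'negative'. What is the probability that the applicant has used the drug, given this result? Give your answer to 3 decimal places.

Write H for 'the applicant has used the drug'. Prior odds H:¬H = 0.13/0.87 = 0.14943. For the 'negative' outcome, the likelihood ratio is 0.05/0.93 = 0.053763.
Posterior odds = 0.14943 × 0.053763 = 0.0080336, so P(H|E) = 0.0080336/(1+0.0080336) = 0.008.

P(H | E) ≈ 0.008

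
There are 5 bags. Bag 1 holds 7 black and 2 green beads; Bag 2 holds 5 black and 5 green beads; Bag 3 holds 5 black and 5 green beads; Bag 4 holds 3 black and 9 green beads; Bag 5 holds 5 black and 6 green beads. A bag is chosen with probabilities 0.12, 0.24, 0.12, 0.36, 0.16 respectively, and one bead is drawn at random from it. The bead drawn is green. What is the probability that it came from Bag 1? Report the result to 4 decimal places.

Tabulate prior·likelihood by source: [1] prior 0.12, lik 0.2222, product 0.02667; [2] prior 0.24, lik 0.5, product 0.1200; [3] prior 0.12, lik 0.5, product 0.06000; [4] prior 0.36, lik 0.75, product 0.2700; [5] prior 0.16, lik 0.5455, product 0.08727.
Normalizing constant = 0.56394; the posterior for Bag 1 is its product over the sum, 0.02667/0.56394 = 0.0473.

Posterior probability ≈ 0.0473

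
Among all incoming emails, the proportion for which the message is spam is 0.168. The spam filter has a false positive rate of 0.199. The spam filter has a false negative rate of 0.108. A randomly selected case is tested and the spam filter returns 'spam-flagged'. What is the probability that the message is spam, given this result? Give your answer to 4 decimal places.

Write H for 'the message is spam'. Prior odds H:¬H = 0.168/0.832 = 0.20192. For the 'spam-flagged' outcome, the likelihood ratio is 0.892/0.199 = 4.4824.
Posterior odds = 0.20192 × 4.4824 = 0.90510, so P(H|E) = 0.90510/(1+0.90510) = 0.4751.

P(H | E) ≈ 0.4751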